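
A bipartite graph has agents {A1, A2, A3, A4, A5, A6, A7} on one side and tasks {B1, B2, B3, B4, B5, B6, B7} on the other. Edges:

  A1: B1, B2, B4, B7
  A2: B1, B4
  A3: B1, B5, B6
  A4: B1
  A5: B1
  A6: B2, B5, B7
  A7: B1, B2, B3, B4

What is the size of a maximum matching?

Unit-capacity flow: source→left, listed edges, right→sink; max matching = max flow.
Augmenting path A1→B1 (+1); matched 1.
Augmenting path A2→B4 (+1); matched 2.
Augmenting path A3→B5 (+1); matched 3.
Augmenting path A6→B2 (+1); matched 4.
Augmenting path A7→B3 (+1); matched 5.
Augmenting path A4→B1→A1→B7 (+1); matched 6.
No augmenting path remains; maximum matching = 6.
König certificate: {A1, A2, A3, A6, A7, B1} is a vertex cover of size 6 (every listed pair touches it), so no matching can be larger.

6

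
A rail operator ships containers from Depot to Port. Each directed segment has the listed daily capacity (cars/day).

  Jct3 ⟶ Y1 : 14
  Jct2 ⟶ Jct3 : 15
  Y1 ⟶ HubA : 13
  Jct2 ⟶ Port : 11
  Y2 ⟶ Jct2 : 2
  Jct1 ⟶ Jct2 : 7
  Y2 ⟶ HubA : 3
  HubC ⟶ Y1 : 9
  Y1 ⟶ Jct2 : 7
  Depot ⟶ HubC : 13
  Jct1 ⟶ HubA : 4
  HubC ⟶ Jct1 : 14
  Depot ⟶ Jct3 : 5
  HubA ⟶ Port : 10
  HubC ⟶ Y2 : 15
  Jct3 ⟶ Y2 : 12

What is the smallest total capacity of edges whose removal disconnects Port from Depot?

Augment Depot→HubC→Y1→HubA→Port: bottleneck 9, flow now 9.
Augment Depot→HubC→Jct1→HubA→Port: bottleneck 1, flow now 10.
Augment Depot→HubC→Jct1→Jct2→Port: bottleneck 3, flow now 13.
Augment Depot→Jct3→Y1→Jct2→Port: bottleneck 5, flow now 18.
No augmenting path remains; maximum flow = 18.
By max-flow min-cut, the minimum cut capacity equals the max flow.
In the residual graph, reachable from Depot: {Depot}.
Min-cut edges: Depot→HubC (13), Depot→Jct3 (5); capacity 13 + 5 = 18.

18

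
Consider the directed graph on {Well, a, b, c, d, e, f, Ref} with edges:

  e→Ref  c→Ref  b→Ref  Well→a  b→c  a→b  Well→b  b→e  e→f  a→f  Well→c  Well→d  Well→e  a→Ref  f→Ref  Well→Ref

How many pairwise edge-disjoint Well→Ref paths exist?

5

Assign every edge capacity 1; by Menger, the answer equals the max flow.
Path Well→Ref (+1); total 1.
Path Well→a→Ref (+1); total 2.
Path Well→b→Ref (+1); total 3.
Path Well→c→Ref (+1); total 4.
Path Well→e→Ref (+1); total 5.
No residual Well→Ref path; max flow = 5.
Certifying cut of size 5: {Well→Ref, Well→a, Well→b, Well→c, Well→e}.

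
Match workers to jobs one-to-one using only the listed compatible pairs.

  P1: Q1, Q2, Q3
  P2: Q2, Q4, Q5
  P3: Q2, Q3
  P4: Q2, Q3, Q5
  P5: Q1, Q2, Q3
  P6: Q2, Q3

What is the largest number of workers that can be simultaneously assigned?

5

Unit-capacity flow: source→left, listed edges, right→sink; max matching = max flow.
Augmenting path P1→Q1 (+1); matched 1.
Augmenting path P2→Q2 (+1); matched 2.
Augmenting path P3→Q3 (+1); matched 3.
Augmenting path P4→Q5 (+1); matched 4.
Augmenting path P5→Q2→P2→Q4 (+1); matched 5.
No augmenting path remains; maximum matching = 5.
König certificate: {P2, P4, Q1, Q2, Q3} is a vertex cover of size 5 (every listed pair touches it), so no matching can be larger.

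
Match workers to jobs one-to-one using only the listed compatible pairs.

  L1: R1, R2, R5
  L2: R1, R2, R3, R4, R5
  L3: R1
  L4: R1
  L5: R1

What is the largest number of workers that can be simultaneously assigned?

Unit-capacity flow: source→left, listed edges, right→sink; max matching = max flow.
Augmenting path L1→R1 (+1); matched 1.
Augmenting path L2→R2 (+1); matched 2.
Augmenting path L3→R1→L1→R5 (+1); matched 3.
No augmenting path remains; maximum matching = 3.
König certificate: {L1, L2, R1} is a vertex cover of size 3 (every listed pair touches it), so no matching can be larger.

3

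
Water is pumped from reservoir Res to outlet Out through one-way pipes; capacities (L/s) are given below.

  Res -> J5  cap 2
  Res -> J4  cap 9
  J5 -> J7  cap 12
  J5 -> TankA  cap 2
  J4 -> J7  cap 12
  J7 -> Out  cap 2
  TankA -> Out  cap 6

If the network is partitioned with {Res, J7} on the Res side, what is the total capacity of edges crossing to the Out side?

Edges leaving {Res, J7}: Res→J5 (2), Res→J4 (9), J7→Out (2).
Cut capacity = 2 + 9 + 2 = 13.

13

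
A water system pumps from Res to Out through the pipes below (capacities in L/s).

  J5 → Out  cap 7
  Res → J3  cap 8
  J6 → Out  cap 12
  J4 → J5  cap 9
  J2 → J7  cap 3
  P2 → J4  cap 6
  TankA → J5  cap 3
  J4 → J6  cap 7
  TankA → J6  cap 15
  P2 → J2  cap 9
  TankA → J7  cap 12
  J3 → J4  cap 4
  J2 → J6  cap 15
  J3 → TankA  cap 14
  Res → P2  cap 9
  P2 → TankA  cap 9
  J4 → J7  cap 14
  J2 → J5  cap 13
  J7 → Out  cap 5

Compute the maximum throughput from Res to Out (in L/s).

Augment Res→J3→J4→J7→Out: bottleneck 4, flow now 4.
Augment Res→J3→TankA→J7→Out: bottleneck 1, flow now 5.
Augment Res→J3→TankA→J6→Out: bottleneck 3, flow now 8.
Augment Res→P2→J4→J6→Out: bottleneck 6, flow now 14.
Augment Res→P2→TankA→J6→Out: bottleneck 3, flow now 17.
No augmenting path remains; maximum flow = 17.
In the residual graph, reachable from Res: {Res}.
Min-cut edges: Res→J3 (8), Res→P2 (9); capacity 8 + 9 = 17.
This cut is saturated, so no flow can exceed 17.

17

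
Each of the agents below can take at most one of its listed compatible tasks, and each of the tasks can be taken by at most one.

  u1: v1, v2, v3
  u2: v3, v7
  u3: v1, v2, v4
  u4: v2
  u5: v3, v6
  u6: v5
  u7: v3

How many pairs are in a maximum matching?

7

Unit-capacity flow: source→left, listed edges, right→sink; max matching = max flow.
Augmenting path u1→v1 (+1); matched 1.
Augmenting path u2→v3 (+1); matched 2.
Augmenting path u3→v2 (+1); matched 3.
Augmenting path u5→v6 (+1); matched 4.
Augmenting path u6→v5 (+1); matched 5.
Augmenting path u4→v2→u3→v4 (+1); matched 6.
Augmenting path u7→v3→u2→v7 (+1); matched 7.
No augmenting path remains; maximum matching = 7.
König certificate: {u1, u2, u3, u4, u5, u6, u7} is a vertex cover of size 7 (every listed pair touches it), so no matching can be larger.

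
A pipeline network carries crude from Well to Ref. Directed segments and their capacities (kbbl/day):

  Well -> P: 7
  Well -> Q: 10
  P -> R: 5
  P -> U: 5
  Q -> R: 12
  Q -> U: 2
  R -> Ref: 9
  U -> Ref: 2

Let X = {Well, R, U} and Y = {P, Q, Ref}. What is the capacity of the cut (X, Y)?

28

Edges leaving {Well, R, U}: Well→P (7), Well→Q (10), R→Ref (9), U→Ref (2).
Cut capacity = 7 + 10 + 9 + 2 = 28.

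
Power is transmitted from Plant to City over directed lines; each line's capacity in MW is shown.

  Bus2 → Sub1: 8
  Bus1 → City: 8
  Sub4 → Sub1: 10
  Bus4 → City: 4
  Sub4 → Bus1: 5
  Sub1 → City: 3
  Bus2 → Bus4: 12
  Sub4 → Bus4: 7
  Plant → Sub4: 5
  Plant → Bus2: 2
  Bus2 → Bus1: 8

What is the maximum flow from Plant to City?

Augment Plant→Bus2→Bus4→City: bottleneck 2, flow now 2.
Augment Plant→Sub4→Bus4→City: bottleneck 2, flow now 4.
Augment Plant→Sub4→Sub1→City: bottleneck 3, flow now 7.
No augmenting path remains; maximum flow = 7.
In the residual graph, reachable from Plant: {Plant}.
Min-cut edges: Plant→Bus2 (2), Plant→Sub4 (5); capacity 2 + 5 = 7.
This cut is saturated, so no flow can exceed 7.

7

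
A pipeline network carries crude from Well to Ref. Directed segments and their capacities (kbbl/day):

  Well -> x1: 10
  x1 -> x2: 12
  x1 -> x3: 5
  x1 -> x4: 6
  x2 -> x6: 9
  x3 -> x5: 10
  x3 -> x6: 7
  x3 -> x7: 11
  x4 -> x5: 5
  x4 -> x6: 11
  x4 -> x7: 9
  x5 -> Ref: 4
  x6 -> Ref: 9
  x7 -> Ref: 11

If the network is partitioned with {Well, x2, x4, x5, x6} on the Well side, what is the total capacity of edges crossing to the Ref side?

32

Edges leaving {Well, x2, x4, x5, x6}: Well→x1 (10), x4→x7 (9), x5→Ref (4), x6→Ref (9).
Cut capacity = 10 + 9 + 4 + 9 = 32.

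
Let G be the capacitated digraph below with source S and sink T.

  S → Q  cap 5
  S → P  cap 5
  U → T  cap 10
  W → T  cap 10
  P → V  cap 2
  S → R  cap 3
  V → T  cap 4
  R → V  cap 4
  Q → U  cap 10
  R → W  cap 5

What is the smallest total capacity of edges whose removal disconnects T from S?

10

Augment S→P→V→T: bottleneck 2, flow now 2.
Augment S→Q→U→T: bottleneck 5, flow now 7.
Augment S→R→V→T: bottleneck 2, flow now 9.
Augment S→R→W→T: bottleneck 1, flow now 10.
No augmenting path remains; maximum flow = 10.
By max-flow min-cut, the minimum cut capacity equals the max flow.
In the residual graph, reachable from S: {S, P}.
Min-cut edges: S→Q (5), S→R (3), P→V (2); capacity 5 + 3 + 2 = 10.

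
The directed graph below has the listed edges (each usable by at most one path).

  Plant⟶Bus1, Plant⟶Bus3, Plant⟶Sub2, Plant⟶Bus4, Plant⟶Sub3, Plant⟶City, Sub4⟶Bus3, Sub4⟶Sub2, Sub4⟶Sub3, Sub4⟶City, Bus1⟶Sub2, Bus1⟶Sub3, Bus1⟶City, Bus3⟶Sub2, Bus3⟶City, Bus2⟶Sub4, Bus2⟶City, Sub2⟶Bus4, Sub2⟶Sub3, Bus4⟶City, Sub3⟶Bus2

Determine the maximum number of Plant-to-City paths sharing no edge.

Assign every edge capacity 1; by Menger, the answer equals the max flow.
Path Plant→City (+1); total 1.
Path Plant→Bus1→City (+1); total 2.
Path Plant→Bus3→City (+1); total 3.
Path Plant→Bus4→City (+1); total 4.
Path Plant→Sub3→Bus2→City (+1); total 5.
No residual Plant→City path; max flow = 5.
Certifying cut of size 5: {Bus4→City, Plant→Bus1, Plant→Bus3, Plant→City, Sub3→Bus2}.

5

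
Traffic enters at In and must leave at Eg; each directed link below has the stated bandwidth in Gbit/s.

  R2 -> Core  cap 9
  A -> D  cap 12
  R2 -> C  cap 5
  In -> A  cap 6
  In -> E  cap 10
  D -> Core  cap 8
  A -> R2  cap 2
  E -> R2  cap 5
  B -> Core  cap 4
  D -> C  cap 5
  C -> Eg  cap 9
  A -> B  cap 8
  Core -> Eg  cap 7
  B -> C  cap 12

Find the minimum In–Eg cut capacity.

11

Augment In→A→B→Core→Eg: bottleneck 4, flow now 4.
Augment In→A→B→C→Eg: bottleneck 2, flow now 6.
Augment In→E→R2→Core→Eg: bottleneck 3, flow now 9.
Augment In→E→R2→C→Eg: bottleneck 2, flow now 11.
No augmenting path remains; maximum flow = 11.
By max-flow min-cut, the minimum cut capacity equals the max flow.
In the residual graph, reachable from In: {In, E}.
Min-cut edges: In→A (6), E→R2 (5); capacity 6 + 5 = 11.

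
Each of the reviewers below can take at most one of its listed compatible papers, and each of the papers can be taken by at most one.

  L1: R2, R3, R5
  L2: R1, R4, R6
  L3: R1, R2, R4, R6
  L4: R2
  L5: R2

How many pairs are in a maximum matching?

4

Unit-capacity flow: source→left, listed edges, right→sink; max matching = max flow.
Augmenting path L1→R2 (+1); matched 1.
Augmenting path L2→R1 (+1); matched 2.
Augmenting path L3→R4 (+1); matched 3.
Augmenting path L4→R2→L1→R3 (+1); matched 4.
No augmenting path remains; maximum matching = 4.
König certificate: {L1, L2, L3, R2} is a vertex cover of size 4 (every listed pair touches it), so no matching can be larger.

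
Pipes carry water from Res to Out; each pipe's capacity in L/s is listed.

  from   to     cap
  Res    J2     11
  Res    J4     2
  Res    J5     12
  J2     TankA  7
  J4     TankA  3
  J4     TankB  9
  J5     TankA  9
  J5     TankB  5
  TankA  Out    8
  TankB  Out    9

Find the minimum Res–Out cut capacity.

15

Augment Res→J2→TankA→Out: bottleneck 7, flow now 7.
Augment Res→J4→TankA→Out: bottleneck 1, flow now 8.
Augment Res→J4→TankB→Out: bottleneck 1, flow now 9.
Augment Res→J5→TankB→Out: bottleneck 5, flow now 14.
Augment Res→J5→TankA→J4→TankB→Out: bottleneck 1, flow now 15. (uses reverse residual edge)
No augmenting path remains; maximum flow = 15.
By max-flow min-cut, the minimum cut capacity equals the max flow.
In the residual graph, reachable from Res: {Res, J2, J5, TankA}.
Min-cut edges: Res→J4 (2), J5→TankB (5), TankA→Out (8); capacity 2 + 5 + 8 = 15.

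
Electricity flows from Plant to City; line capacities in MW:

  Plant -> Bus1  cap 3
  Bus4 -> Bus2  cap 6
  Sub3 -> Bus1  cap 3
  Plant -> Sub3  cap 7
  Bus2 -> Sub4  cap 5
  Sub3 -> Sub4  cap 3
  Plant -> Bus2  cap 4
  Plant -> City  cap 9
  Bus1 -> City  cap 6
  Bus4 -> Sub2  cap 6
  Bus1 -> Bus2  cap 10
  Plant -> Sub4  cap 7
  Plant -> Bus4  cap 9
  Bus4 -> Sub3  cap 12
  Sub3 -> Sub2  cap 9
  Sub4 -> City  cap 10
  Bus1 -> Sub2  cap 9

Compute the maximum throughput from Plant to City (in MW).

25

Augment Plant→City: bottleneck 9, flow now 9.
Augment Plant→Bus1→City: bottleneck 3, flow now 12.
Augment Plant→Sub4→City: bottleneck 7, flow now 19.
Augment Plant→Sub3→Bus1→City: bottleneck 3, flow now 22.
Augment Plant→Sub3→Sub4→City: bottleneck 3, flow now 25.
No augmenting path remains; maximum flow = 25.
In the residual graph, reachable from Plant: {Plant, Bus4, Sub3, Bus2, Sub2, Sub4}.
Min-cut edges: Plant→Bus1 (3), Plant→City (9), Sub3→Bus1 (3), Sub4→City (10); capacity 3 + 9 + 3 + 10 = 25.
This cut is saturated, so no flow can exceed 25.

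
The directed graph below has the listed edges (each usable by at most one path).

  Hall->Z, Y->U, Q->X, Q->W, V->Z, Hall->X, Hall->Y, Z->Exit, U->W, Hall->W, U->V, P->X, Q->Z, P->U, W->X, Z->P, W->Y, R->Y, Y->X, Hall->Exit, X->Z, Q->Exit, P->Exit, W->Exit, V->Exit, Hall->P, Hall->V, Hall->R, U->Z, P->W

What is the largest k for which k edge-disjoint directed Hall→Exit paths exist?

5

Assign every edge capacity 1; by Menger, the answer equals the max flow.
Path Hall→Exit (+1); total 1.
Path Hall→P→Exit (+1); total 2.
Path Hall→V→Exit (+1); total 3.
Path Hall→W→Exit (+1); total 4.
Path Hall→Z→Exit (+1); total 5.
No residual Hall→Exit path; max flow = 5.
Certifying cut of size 5: {Hall→Exit, P→Exit, V→Exit, W→Exit, Z→Exit}.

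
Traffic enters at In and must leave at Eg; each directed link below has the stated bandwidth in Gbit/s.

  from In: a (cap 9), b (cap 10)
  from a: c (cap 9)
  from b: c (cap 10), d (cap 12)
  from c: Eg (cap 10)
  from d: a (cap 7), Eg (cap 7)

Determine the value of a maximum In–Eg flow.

Augment In→a→c→Eg: bottleneck 9, flow now 9.
Augment In→b→c→Eg: bottleneck 1, flow now 10.
Augment In→b→d→Eg: bottleneck 7, flow now 17.
No augmenting path remains; maximum flow = 17.
In the residual graph, reachable from In: {In, a, b, c, d}.
Min-cut edges: c→Eg (10), d→Eg (7); capacity 10 + 7 = 17.
This cut is saturated, so no flow can exceed 17.

17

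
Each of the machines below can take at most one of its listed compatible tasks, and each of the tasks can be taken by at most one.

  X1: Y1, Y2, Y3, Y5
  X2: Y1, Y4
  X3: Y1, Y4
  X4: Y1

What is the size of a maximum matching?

Unit-capacity flow: source→left, listed edges, right→sink; max matching = max flow.
Augmenting path X1→Y1 (+1); matched 1.
Augmenting path X2→Y4 (+1); matched 2.
Augmenting path X3→Y1→X1→Y2 (+1); matched 3.
No augmenting path remains; maximum matching = 3.
König certificate: {X1, Y1, Y4} is a vertex cover of size 3 (every listed pair touches it), so no matching can be larger.

3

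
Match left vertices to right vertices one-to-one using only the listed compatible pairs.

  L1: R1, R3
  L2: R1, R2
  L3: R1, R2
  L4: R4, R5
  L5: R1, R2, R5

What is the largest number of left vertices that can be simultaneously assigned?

Unit-capacity flow: source→left, listed edges, right→sink; max matching = max flow.
Augmenting path L1→R1 (+1); matched 1.
Augmenting path L2→R2 (+1); matched 2.
Augmenting path L4→R4 (+1); matched 3.
Augmenting path L5→R5 (+1); matched 4.
Augmenting path L3→R1→L1→R3 (+1); matched 5.
No augmenting path remains; maximum matching = 5.
König certificate: {L1, L2, L3, L4, L5} is a vertex cover of size 5 (every listed pair touches it), so no matching can be larger.

5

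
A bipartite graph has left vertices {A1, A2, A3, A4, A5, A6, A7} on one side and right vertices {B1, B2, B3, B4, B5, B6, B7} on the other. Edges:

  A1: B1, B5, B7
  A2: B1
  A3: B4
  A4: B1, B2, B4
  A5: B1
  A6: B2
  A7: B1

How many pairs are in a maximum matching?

Unit-capacity flow: source→left, listed edges, right→sink; max matching = max flow.
Augmenting path A1→B1 (+1); matched 1.
Augmenting path A3→B4 (+1); matched 2.
Augmenting path A4→B2 (+1); matched 3.
Augmenting path A2→B1→A1→B5 (+1); matched 4.
No augmenting path remains; maximum matching = 4.
König certificate: {A1, B1, B2, B4} is a vertex cover of size 4 (every listed pair touches it), so no matching can be larger.

4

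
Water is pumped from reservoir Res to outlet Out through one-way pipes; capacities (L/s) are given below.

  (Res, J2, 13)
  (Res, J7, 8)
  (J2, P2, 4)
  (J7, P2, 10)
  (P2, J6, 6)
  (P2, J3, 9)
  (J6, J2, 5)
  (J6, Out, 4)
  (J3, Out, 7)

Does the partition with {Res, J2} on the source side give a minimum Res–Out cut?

No — its capacity is 12, but the minimum cut has capacity 11.

Given cut capacity: 8 + 4 = 12.
Augment Res→J2→P2→J6→Out: bottleneck 4, flow now 4.
Augment Res→J7→P2→J3→Out: bottleneck 7, flow now 11.
No augmenting path remains; maximum flow = 11.
In the residual graph, reachable from Res: {Res, J2, J7, P2, J6, J3}.
Min-cut edges: J6→Out (4), J3→Out (7); capacity 4 + 7 = 11.
Cut capacity 12 exceeds the max flow 11, so it is not minimum.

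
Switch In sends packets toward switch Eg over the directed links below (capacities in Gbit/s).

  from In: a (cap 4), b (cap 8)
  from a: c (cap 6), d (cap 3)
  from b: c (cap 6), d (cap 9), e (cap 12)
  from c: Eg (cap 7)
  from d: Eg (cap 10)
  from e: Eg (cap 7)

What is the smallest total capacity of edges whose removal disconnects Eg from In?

Augment In→a→c→Eg: bottleneck 4, flow now 4.
Augment In→b→c→Eg: bottleneck 3, flow now 7.
Augment In→b→d→Eg: bottleneck 5, flow now 12.
No augmenting path remains; maximum flow = 12.
By max-flow min-cut, the minimum cut capacity equals the max flow.
In the residual graph, reachable from In: {In}.
Min-cut edges: In→a (4), In→b (8); capacity 4 + 8 = 12.

12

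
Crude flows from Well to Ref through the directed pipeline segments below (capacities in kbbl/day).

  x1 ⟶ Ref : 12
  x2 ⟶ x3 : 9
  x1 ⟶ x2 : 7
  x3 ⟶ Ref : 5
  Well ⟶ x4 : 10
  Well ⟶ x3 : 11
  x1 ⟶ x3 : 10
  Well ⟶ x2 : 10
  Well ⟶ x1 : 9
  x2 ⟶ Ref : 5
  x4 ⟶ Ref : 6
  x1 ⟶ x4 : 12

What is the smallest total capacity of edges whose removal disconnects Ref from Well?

Augment Well→x1→Ref: bottleneck 9, flow now 9.
Augment Well→x2→Ref: bottleneck 5, flow now 14.
Augment Well→x3→Ref: bottleneck 5, flow now 19.
Augment Well→x4→Ref: bottleneck 6, flow now 25.
No augmenting path remains; maximum flow = 25.
By max-flow min-cut, the minimum cut capacity equals the max flow.
In the residual graph, reachable from Well: {Well, x2, x3, x4}.
Min-cut edges: Well→x1 (9), x2→Ref (5), x3→Ref (5), x4→Ref (6); capacity 9 + 5 + 5 + 6 = 25.

25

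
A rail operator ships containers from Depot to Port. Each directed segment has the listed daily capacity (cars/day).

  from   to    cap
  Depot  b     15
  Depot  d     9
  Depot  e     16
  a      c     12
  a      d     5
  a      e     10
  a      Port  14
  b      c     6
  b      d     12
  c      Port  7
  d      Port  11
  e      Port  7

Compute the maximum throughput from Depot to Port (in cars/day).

24

Augment Depot→d→Port: bottleneck 9, flow now 9.
Augment Depot→e→Port: bottleneck 7, flow now 16.
Augment Depot→b→c→Port: bottleneck 6, flow now 22.
Augment Depot→b→d→Port: bottleneck 2, flow now 24.
No augmenting path remains; maximum flow = 24.
In the residual graph, reachable from Depot: {Depot, b, d, e}.
Min-cut edges: b→c (6), d→Port (11), e→Port (7); capacity 6 + 11 + 7 = 24.
This cut is saturated, so no flow can exceed 24.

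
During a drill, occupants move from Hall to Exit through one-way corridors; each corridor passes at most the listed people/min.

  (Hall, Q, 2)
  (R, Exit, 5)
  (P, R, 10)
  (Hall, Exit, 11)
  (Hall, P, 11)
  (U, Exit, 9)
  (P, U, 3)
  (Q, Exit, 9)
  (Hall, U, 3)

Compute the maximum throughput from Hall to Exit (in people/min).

24

Augment Hall→Exit: bottleneck 11, flow now 11.
Augment Hall→Q→Exit: bottleneck 2, flow now 13.
Augment Hall→U→Exit: bottleneck 3, flow now 16.
Augment Hall→P→R→Exit: bottleneck 5, flow now 21.
Augment Hall→P→U→Exit: bottleneck 3, flow now 24.
No augmenting path remains; maximum flow = 24.
In the residual graph, reachable from Hall: {Hall, P, R}.
Min-cut edges: Hall→Q (2), Hall→U (3), Hall→Exit (11), P→U (3), R→Exit (5); capacity 2 + 3 + 11 + 3 + 5 = 24.
This cut is saturated, so no flow can exceed 24.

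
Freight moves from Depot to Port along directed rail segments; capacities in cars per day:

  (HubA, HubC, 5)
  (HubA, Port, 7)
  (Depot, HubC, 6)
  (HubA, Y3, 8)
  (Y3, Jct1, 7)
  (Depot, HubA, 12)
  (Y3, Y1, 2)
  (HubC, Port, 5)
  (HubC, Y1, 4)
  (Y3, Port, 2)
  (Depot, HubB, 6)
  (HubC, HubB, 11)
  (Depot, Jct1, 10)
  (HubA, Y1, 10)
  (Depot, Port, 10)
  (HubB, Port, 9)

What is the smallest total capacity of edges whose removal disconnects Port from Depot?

Augment Depot→Port: bottleneck 10, flow now 10.
Augment Depot→HubA→Port: bottleneck 7, flow now 17.
Augment Depot→HubC→Port: bottleneck 5, flow now 22.
Augment Depot→HubB→Port: bottleneck 6, flow now 28.
Augment Depot→HubA→Y3→Port: bottleneck 2, flow now 30.
Augment Depot→HubC→HubB→Port: bottleneck 1, flow now 31.
Augment Depot→HubA→HubC→HubB→Port: bottleneck 2, flow now 33.
No augmenting path remains; maximum flow = 33.
By max-flow min-cut, the minimum cut capacity equals the max flow.
In the residual graph, reachable from Depot: {Depot, HubA, Y3, Jct1, HubC, Y1, HubB}.
Min-cut edges: Depot→Port (10), HubA→Port (7), Y3→Port (2), HubC→Port (5), HubB→Port (9); capacity 10 + 7 + 2 + 5 + 9 = 33.

33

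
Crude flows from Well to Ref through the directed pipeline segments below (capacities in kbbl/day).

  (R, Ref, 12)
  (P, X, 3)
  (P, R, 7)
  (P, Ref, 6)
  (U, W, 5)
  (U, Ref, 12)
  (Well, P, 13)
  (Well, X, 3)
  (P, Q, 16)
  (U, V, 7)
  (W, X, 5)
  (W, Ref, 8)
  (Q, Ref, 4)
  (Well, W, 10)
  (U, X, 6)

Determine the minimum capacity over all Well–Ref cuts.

21

Augment Well→P→Ref: bottleneck 6, flow now 6.
Augment Well→W→Ref: bottleneck 8, flow now 14.
Augment Well→P→Q→Ref: bottleneck 4, flow now 18.
Augment Well→P→R→Ref: bottleneck 3, flow now 21.
No augmenting path remains; maximum flow = 21.
By max-flow min-cut, the minimum cut capacity equals the max flow.
In the residual graph, reachable from Well: {Well, W, X}.
Min-cut edges: Well→P (13), W→Ref (8); capacity 13 + 8 = 21.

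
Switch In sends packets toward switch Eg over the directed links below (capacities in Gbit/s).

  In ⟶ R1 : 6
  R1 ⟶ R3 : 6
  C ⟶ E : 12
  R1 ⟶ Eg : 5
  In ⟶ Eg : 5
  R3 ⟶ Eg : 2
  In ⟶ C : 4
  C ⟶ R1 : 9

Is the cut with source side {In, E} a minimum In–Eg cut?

Given cut capacity: 4 + 6 + 5 = 15.
Augment In→Eg: bottleneck 5, flow now 5.
Augment In→R1→Eg: bottleneck 5, flow now 10.
Augment In→R1→R3→Eg: bottleneck 1, flow now 11.
Augment In→C→R1→R3→Eg: bottleneck 1, flow now 12.
No augmenting path remains; maximum flow = 12.
In the residual graph, reachable from In: {In, R3, C, R1, E}.
Min-cut edges: In→Eg (5), R3→Eg (2), R1→Eg (5); capacity 5 + 2 + 5 = 12.
Cut capacity 15 exceeds the max flow 12, so it is not minimum.

No — its capacity is 15, but the minimum cut has capacity 12.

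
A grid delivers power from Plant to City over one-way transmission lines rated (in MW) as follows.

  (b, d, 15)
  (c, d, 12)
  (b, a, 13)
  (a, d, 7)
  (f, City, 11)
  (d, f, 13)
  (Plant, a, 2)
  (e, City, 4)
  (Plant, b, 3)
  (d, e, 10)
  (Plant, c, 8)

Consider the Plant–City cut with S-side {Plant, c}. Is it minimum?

Given cut capacity: 2 + 3 + 12 = 17.
Augment Plant→a→d→e→City: bottleneck 2, flow now 2.
Augment Plant→b→d→e→City: bottleneck 2, flow now 4.
Augment Plant→b→d→f→City: bottleneck 1, flow now 5.
Augment Plant→c→d→f→City: bottleneck 8, flow now 13.
No augmenting path remains; maximum flow = 13.
In the residual graph, reachable from Plant: {Plant}.
Min-cut edges: Plant→a (2), Plant→b (3), Plant→c (8); capacity 2 + 3 + 8 = 13.
Cut capacity 17 exceeds the max flow 13, so it is not minimum.

No — its capacity is 17, but the minimum cut has capacity 13.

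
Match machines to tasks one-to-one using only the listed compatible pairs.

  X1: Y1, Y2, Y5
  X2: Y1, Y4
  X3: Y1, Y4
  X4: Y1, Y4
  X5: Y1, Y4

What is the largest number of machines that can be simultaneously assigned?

3

Unit-capacity flow: source→left, listed edges, right→sink; max matching = max flow.
Augmenting path X1→Y1 (+1); matched 1.
Augmenting path X2→Y4 (+1); matched 2.
Augmenting path X3→Y1→X1→Y2 (+1); matched 3.
No augmenting path remains; maximum matching = 3.
König certificate: {X1, Y1, Y4} is a vertex cover of size 3 (every listed pair touches it), so no matching can be larger.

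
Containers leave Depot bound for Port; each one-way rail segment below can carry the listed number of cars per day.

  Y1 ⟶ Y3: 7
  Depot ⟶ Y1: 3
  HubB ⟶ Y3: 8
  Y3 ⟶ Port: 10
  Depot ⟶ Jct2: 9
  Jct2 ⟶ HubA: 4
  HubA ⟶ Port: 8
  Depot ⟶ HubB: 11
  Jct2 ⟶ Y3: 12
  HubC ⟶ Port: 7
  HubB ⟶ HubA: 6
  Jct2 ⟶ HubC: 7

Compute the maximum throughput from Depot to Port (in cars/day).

Augment Depot→Jct2→HubC→Port: bottleneck 7, flow now 7.
Augment Depot→Jct2→Y3→Port: bottleneck 2, flow now 9.
Augment Depot→Y1→Y3→Port: bottleneck 3, flow now 12.
Augment Depot→HubB→Y3→Port: bottleneck 5, flow now 17.
Augment Depot→HubB→HubA→Port: bottleneck 6, flow now 23.
No augmenting path remains; maximum flow = 23.
In the residual graph, reachable from Depot: {Depot}.
Min-cut edges: Depot→Jct2 (9), Depot→Y1 (3), Depot→HubB (11); capacity 9 + 3 + 11 = 23.
This cut is saturated, so no flow can exceed 23.

23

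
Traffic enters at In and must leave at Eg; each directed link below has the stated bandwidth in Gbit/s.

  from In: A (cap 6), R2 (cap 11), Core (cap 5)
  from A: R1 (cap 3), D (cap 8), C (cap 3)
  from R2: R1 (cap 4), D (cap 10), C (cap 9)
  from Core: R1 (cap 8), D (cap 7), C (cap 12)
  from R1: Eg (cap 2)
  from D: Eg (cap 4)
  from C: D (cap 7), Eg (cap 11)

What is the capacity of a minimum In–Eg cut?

17

Augment In→A→R1→Eg: bottleneck 2, flow now 2.
Augment In→A→D→Eg: bottleneck 4, flow now 6.
Augment In→R2→C→Eg: bottleneck 9, flow now 15.
Augment In→Core→C→Eg: bottleneck 2, flow now 17.
No augmenting path remains; maximum flow = 17.
By max-flow min-cut, the minimum cut capacity equals the max flow.
In the residual graph, reachable from In: {In, A, R2, Core, R1, D, C}.
Min-cut edges: R1→Eg (2), D→Eg (4), C→Eg (11); capacity 2 + 4 + 11 = 17.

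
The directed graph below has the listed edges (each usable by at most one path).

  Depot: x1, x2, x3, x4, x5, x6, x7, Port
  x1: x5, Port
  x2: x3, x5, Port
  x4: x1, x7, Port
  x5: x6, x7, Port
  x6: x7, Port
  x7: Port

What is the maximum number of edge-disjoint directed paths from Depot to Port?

Assign every edge capacity 1; by Menger, the answer equals the max flow.
Path Depot→Port (+1); total 1.
Path Depot→x1→Port (+1); total 2.
Path Depot→x2→Port (+1); total 3.
Path Depot→x4→Port (+1); total 4.
Path Depot→x5→Port (+1); total 5.
Path Depot→x6→Port (+1); total 6.
Path Depot→x7→Port (+1); total 7.
No residual Depot→Port path; max flow = 7.
Certifying cut of size 7: {Depot→Port, Depot→x1, Depot→x2, Depot→x4, Depot→x5, Depot→x6, Depot→x7}.

7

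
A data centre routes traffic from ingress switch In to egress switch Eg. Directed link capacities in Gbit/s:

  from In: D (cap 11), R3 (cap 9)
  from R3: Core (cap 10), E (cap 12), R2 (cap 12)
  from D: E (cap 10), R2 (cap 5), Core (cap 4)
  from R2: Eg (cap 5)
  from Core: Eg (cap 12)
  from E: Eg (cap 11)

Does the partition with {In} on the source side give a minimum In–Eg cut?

Yes — it is a minimum cut (capacity 20).

Given cut capacity: 9 + 11 = 20.
Augment In→R3→R2→Eg: bottleneck 5, flow now 5.
Augment In→R3→Core→Eg: bottleneck 4, flow now 9.
Augment In→D→Core→Eg: bottleneck 4, flow now 13.
Augment In→D→E→Eg: bottleneck 7, flow now 20.
No augmenting path remains; maximum flow = 20.
Cut capacity 20 equals the max flow, so it is a minimum cut.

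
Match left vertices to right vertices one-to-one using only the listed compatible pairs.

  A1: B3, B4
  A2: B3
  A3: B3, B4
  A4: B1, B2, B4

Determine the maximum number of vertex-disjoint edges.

3

Unit-capacity flow: source→left, listed edges, right→sink; max matching = max flow.
Augmenting path A1→B3 (+1); matched 1.
Augmenting path A3→B4 (+1); matched 2.
Augmenting path A4→B1 (+1); matched 3.
No augmenting path remains; maximum matching = 3.
König certificate: {A4, B3, B4} is a vertex cover of size 3 (every listed pair touches it), so no matching can be larger.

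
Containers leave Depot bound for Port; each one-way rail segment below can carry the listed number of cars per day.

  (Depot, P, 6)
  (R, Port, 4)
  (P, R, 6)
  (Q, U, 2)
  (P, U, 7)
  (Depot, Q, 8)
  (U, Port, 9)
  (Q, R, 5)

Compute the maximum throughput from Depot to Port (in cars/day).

Augment Depot→P→R→Port: bottleneck 4, flow now 4.
Augment Depot→P→U→Port: bottleneck 2, flow now 6.
Augment Depot→Q→U→Port: bottleneck 2, flow now 8.
Augment Depot→Q→R→P→U→Port: bottleneck 4, flow now 12. (uses reverse residual edge)
No augmenting path remains; maximum flow = 12.
In the residual graph, reachable from Depot: {Depot, Q, R}.
Min-cut edges: Depot→P (6), Q→U (2), R→Port (4); capacity 6 + 2 + 4 = 12.
This cut is saturated, so no flow can exceed 12.

12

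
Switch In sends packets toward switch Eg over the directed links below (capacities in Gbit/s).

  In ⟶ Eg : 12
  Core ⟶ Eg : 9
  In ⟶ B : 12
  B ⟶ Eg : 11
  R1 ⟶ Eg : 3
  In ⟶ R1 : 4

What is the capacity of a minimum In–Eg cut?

Augment In→Eg: bottleneck 12, flow now 12.
Augment In→B→Eg: bottleneck 11, flow now 23.
Augment In→R1→Eg: bottleneck 3, flow now 26.
No augmenting path remains; maximum flow = 26.
By max-flow min-cut, the minimum cut capacity equals the max flow.
In the residual graph, reachable from In: {In, B, R1}.
Min-cut edges: In→Eg (12), B→Eg (11), R1→Eg (3); capacity 12 + 11 + 3 = 26.

26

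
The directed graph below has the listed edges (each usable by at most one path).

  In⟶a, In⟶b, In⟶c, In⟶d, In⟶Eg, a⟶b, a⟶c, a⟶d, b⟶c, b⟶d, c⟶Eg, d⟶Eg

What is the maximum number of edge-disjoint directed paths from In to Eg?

3

Assign every edge capacity 1; by Menger, the answer equals the max flow.
Path In→Eg (+1); total 1.
Path In→c→Eg (+1); total 2.
Path In→d→Eg (+1); total 3.
No residual In→Eg path; max flow = 3.
Certifying cut of size 3: {In→Eg, c→Eg, d→Eg}.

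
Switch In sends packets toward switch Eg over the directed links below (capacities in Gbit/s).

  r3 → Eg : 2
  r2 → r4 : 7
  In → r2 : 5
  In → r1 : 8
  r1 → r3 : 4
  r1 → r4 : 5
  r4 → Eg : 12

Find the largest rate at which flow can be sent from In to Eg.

Augment In→r1→r3→Eg: bottleneck 2, flow now 2.
Augment In→r1→r4→Eg: bottleneck 5, flow now 7.
Augment In→r2→r4→Eg: bottleneck 5, flow now 12.
No augmenting path remains; maximum flow = 12.
In the residual graph, reachable from In: {In, r1, r3}.
Min-cut edges: In→r2 (5), r1→r4 (5), r3→Eg (2); capacity 5 + 5 + 2 = 12.
This cut is saturated, so no flow can exceed 12.

12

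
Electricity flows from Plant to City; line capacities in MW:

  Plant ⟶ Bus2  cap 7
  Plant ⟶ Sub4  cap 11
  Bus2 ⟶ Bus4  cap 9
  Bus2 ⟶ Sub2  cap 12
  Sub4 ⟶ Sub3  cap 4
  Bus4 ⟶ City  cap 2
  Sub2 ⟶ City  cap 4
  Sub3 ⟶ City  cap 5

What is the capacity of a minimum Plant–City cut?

Augment Plant→Bus2→Bus4→City: bottleneck 2, flow now 2.
Augment Plant→Bus2→Sub2→City: bottleneck 4, flow now 6.
Augment Plant→Sub4→Sub3→City: bottleneck 4, flow now 10.
No augmenting path remains; maximum flow = 10.
By max-flow min-cut, the minimum cut capacity equals the max flow.
In the residual graph, reachable from Plant: {Plant, Bus2, Sub4, Bus4, Sub2}.
Min-cut edges: Sub4→Sub3 (4), Bus4→City (2), Sub2→City (4); capacity 4 + 2 + 4 = 10.

10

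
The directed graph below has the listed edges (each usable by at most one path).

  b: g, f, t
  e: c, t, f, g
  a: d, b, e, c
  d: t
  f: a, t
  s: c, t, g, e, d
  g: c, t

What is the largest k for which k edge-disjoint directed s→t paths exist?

Assign every edge capacity 1; by Menger, the answer equals the max flow.
Path s→t (+1); total 1.
Path s→d→t (+1); total 2.
Path s→e→t (+1); total 3.
Path s→g→t (+1); total 4.
No residual s→t path; max flow = 4.
Certifying cut of size 4: {s→d, s→e, s→g, s→t}.

4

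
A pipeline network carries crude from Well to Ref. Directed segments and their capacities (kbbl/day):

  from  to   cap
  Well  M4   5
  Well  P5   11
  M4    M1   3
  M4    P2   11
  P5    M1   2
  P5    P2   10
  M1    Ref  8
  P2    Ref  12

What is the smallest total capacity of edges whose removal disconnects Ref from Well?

16

Augment Well→M4→M1→Ref: bottleneck 3, flow now 3.
Augment Well→M4→P2→Ref: bottleneck 2, flow now 5.
Augment Well→P5→M1→Ref: bottleneck 2, flow now 7.
Augment Well→P5→P2→Ref: bottleneck 9, flow now 16.
No augmenting path remains; maximum flow = 16.
By max-flow min-cut, the minimum cut capacity equals the max flow.
In the residual graph, reachable from Well: {Well}.
Min-cut edges: Well→M4 (5), Well→P5 (11); capacity 5 + 11 = 16.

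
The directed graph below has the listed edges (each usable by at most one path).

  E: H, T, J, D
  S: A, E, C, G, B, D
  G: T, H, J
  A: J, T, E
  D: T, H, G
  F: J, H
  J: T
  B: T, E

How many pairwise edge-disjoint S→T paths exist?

Assign every edge capacity 1; by Menger, the answer equals the max flow.
Path S→A→T (+1); total 1.
Path S→B→T (+1); total 2.
Path S→D→T (+1); total 3.
Path S→E→T (+1); total 4.
Path S→G→T (+1); total 5.
No residual S→T path; max flow = 5.
Certifying cut of size 5: {S→A, S→B, S→D, S→E, S→G}.

5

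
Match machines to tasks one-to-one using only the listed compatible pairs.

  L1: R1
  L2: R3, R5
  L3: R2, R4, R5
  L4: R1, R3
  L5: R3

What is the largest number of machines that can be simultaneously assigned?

4

Unit-capacity flow: source→left, listed edges, right→sink; max matching = max flow.
Augmenting path L1→R1 (+1); matched 1.
Augmenting path L2→R3 (+1); matched 2.
Augmenting path L3→R2 (+1); matched 3.
Augmenting path L4→R3→L2→R5 (+1); matched 4.
No augmenting path remains; maximum matching = 4.
König certificate: {L2, L3, R1, R3} is a vertex cover of size 4 (every listed pair touches it), so no matching can be larger.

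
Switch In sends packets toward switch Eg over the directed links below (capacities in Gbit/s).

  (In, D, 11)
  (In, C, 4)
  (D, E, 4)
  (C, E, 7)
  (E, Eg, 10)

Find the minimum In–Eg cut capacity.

8

Augment In→D→E→Eg: bottleneck 4, flow now 4.
Augment In→C→E→Eg: bottleneck 4, flow now 8.
No augmenting path remains; maximum flow = 8.
By max-flow min-cut, the minimum cut capacity equals the max flow.
In the residual graph, reachable from In: {In, D}.
Min-cut edges: In→C (4), D→E (4); capacity 4 + 4 = 8.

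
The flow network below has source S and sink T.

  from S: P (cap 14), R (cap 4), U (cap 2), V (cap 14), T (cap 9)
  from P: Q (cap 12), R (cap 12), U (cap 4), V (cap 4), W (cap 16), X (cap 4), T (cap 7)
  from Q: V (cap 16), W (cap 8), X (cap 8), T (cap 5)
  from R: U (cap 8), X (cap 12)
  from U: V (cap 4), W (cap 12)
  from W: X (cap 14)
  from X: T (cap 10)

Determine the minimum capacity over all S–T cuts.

29

Augment S→T: bottleneck 9, flow now 9.
Augment S→P→T: bottleneck 7, flow now 16.
Augment S→P→Q→T: bottleneck 5, flow now 21.
Augment S→P→X→T: bottleneck 2, flow now 23.
Augment S→R→X→T: bottleneck 4, flow now 27.
Augment S→U→W→X→T: bottleneck 2, flow now 29.
No augmenting path remains; maximum flow = 29.
By max-flow min-cut, the minimum cut capacity equals the max flow.
In the residual graph, reachable from S: {S, V}.
Min-cut edges: S→P (14), S→R (4), S→U (2), S→T (9); capacity 14 + 4 + 2 + 9 = 29.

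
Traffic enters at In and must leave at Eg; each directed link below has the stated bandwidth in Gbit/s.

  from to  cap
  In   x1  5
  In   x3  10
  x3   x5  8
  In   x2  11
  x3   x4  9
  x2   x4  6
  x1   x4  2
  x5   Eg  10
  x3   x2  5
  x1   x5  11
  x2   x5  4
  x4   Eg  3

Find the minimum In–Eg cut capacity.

13

Augment In→x1→x4→Eg: bottleneck 2, flow now 2.
Augment In→x1→x5→Eg: bottleneck 3, flow now 5.
Augment In→x2→x4→Eg: bottleneck 1, flow now 6.
Augment In→x2→x5→Eg: bottleneck 4, flow now 10.
Augment In→x3→x5→Eg: bottleneck 3, flow now 13.
No augmenting path remains; maximum flow = 13.
By max-flow min-cut, the minimum cut capacity equals the max flow.
In the residual graph, reachable from In: {In, x1, x2, x3, x4, x5}.
Min-cut edges: x4→Eg (3), x5→Eg (10); capacity 3 + 10 = 13.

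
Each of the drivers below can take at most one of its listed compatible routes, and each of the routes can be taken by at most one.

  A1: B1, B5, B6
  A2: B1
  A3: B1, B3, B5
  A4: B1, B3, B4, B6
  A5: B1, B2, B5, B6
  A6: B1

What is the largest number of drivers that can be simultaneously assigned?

Unit-capacity flow: source→left, listed edges, right→sink; max matching = max flow.
Augmenting path A1→B1 (+1); matched 1.
Augmenting path A3→B3 (+1); matched 2.
Augmenting path A4→B4 (+1); matched 3.
Augmenting path A5→B2 (+1); matched 4.
Augmenting path A2→B1→A1→B5 (+1); matched 5.
No augmenting path remains; maximum matching = 5.
König certificate: {A1, A3, A4, A5, B1} is a vertex cover of size 5 (every listed pair touches it), so no matching can be larger.

5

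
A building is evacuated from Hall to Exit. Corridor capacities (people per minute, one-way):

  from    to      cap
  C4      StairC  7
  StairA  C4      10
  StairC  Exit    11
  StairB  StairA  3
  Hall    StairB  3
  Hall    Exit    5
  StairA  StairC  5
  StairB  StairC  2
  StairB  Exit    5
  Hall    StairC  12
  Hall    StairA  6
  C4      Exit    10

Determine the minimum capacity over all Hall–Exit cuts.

25

Augment Hall→Exit: bottleneck 5, flow now 5.
Augment Hall→StairB→Exit: bottleneck 3, flow now 8.
Augment Hall→StairC→Exit: bottleneck 11, flow now 19.
Augment Hall→StairA→C4→Exit: bottleneck 6, flow now 25.
No augmenting path remains; maximum flow = 25.
By max-flow min-cut, the minimum cut capacity equals the max flow.
In the residual graph, reachable from Hall: {Hall, StairC}.
Min-cut edges: Hall→StairB (3), Hall→StairA (6), Hall→Exit (5), StairC→Exit (11); capacity 3 + 6 + 5 + 11 = 25.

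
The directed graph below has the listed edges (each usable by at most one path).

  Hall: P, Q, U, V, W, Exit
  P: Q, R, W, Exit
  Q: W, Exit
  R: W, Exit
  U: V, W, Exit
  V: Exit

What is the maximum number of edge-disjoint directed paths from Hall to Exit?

Assign every edge capacity 1; by Menger, the answer equals the max flow.
Path Hall→Exit (+1); total 1.
Path Hall→P→Exit (+1); total 2.
Path Hall→Q→Exit (+1); total 3.
Path Hall→U→Exit (+1); total 4.
Path Hall→V→Exit (+1); total 5.
No residual Hall→Exit path; max flow = 5.
Certifying cut of size 5: {Hall→Exit, Hall→P, Hall→Q, Hall→U, Hall→V}.

5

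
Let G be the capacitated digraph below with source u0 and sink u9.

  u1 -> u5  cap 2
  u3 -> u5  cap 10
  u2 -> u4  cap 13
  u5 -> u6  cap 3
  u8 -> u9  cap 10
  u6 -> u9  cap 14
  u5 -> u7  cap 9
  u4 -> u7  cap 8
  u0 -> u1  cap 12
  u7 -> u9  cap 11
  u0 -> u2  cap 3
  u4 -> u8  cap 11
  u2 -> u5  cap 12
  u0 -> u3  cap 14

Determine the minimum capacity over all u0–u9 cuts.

Augment u0→u1→u5→u6→u9: bottleneck 2, flow now 2.
Augment u0→u2→u4→u7→u9: bottleneck 3, flow now 5.
Augment u0→u3→u5→u6→u9: bottleneck 1, flow now 6.
Augment u0→u3→u5→u7→u9: bottleneck 8, flow now 14.
Augment u0→u3→u5→u7→u4→u8→u9: bottleneck 1, flow now 15. (uses reverse residual edge)
No augmenting path remains; maximum flow = 15.
By max-flow min-cut, the minimum cut capacity equals the max flow.
In the residual graph, reachable from u0: {u0, u1, u3}.
Min-cut edges: u0→u2 (3), u1→u5 (2), u3→u5 (10); capacity 3 + 2 + 10 = 15.

15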